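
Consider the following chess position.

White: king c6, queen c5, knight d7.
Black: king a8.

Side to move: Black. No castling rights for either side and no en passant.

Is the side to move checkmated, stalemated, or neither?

stalemate

Black to move; black king on a8.
In check: no.
King squares — a7: attacked by Qc5; b7: attacked by Kc6; b8: attacked by Nd7.
Legal moves for Black: none.
Not in check and no legal moves → stalemate.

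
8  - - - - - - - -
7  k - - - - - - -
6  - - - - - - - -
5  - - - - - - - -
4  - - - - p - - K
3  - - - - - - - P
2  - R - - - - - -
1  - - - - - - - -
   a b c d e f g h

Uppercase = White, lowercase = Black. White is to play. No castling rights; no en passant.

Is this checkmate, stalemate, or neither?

White to move; white king on h4.
In check: no.
Legal moves for White: Kh5, Kg5, Kg4, Kg3, Rb8, Rb7+, Rb6, Rb5, Rb4, Rb3, Rh2, Rg2, Rf2, Re2, Rd2, Rc2, Ra2+, Rb1.
White has 18 legal moves and is not in check → neither.

neither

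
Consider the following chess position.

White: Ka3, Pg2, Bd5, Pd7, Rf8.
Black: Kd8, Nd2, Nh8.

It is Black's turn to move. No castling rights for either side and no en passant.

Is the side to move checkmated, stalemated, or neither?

Black to move; black king on d8.
In check: yes, from the white rook on f8.
Legal moves for Black: Ke7, Kxd7, Kc7.
Black is in check but has 3 legal moves → neither.

neither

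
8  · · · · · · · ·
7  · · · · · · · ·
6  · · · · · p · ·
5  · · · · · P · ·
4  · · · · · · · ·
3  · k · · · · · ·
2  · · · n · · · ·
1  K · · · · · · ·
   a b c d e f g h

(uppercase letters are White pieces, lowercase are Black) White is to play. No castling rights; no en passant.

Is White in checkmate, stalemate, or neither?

White to move; white king on a1.
In check: no.
King squares — b1: attacked by Nd2; a2: attacked by Kb3; b2: attacked by Kb3.
Legal moves for White: none.
Not in check and no legal moves → stalemate.

stalemate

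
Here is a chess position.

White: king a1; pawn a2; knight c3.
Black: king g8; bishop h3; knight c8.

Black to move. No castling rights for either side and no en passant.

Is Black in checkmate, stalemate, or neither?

Black to move; black king on g8.
In check: no.
Legal moves for Black: Kh8, Kf8, Kh7, Kg7, Kf7, Ne7, Na7, Nd6, Nb6, Bd7, Be6, Bf5, Bg4, Bg2, Bf1.
Black has 15 legal moves and is not in check → neither.

neither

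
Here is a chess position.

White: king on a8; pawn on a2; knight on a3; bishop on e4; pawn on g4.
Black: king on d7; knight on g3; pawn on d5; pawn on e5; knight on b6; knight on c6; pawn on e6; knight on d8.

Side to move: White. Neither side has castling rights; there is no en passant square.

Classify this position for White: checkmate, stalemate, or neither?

checkmate

White to move; white king on a8.
In check: yes, from the black knight on b6.
King squares — a7: attacked by Nc6; b7: attacked by Nd8; b8: attacked by Nc6.
Legal moves for White: none.
In check with no legal moves → checkmate.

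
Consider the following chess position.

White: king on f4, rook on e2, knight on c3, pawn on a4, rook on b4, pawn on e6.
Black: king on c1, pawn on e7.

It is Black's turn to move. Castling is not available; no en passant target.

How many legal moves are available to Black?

0

Black to move; king on c1.
In check: no.
Legal moves: none.
Count: 0.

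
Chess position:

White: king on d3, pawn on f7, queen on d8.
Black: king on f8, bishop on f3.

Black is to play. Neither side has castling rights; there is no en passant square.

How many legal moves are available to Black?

Black to move; king on f8.
In check: yes, from the white queen on d8.
Legal moves: Kg7, Kxf7.
Count: 2.

2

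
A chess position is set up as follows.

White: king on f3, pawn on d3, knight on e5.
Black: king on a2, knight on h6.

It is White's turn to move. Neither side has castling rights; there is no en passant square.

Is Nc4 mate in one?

After Nc4: black king on a2; in check: no.
Black is not in check, so this cannot be checkmate.

no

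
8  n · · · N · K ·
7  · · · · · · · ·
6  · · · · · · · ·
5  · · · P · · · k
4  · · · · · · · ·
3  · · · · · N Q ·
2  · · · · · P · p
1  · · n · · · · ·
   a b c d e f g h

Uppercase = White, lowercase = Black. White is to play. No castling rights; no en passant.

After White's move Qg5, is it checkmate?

After Qg5: black king on h5; in check: yes, from the white queen on g5.
King squares — g4: attacked by Qg5; h4: attacked by Nf3; g5: attacked by Nf3; g6: attacked by Qg5; h6: attacked by Qg5.
Black has no legal moves → checkmate.

yes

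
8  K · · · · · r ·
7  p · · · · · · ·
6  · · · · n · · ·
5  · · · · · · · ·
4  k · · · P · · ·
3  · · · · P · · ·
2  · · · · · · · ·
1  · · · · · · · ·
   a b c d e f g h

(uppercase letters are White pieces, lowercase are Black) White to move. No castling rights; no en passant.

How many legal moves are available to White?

2

White to move; king on a8.
In check: yes, from the black rook on g8.
Legal moves: Kb7, Kxa7.
Count: 2.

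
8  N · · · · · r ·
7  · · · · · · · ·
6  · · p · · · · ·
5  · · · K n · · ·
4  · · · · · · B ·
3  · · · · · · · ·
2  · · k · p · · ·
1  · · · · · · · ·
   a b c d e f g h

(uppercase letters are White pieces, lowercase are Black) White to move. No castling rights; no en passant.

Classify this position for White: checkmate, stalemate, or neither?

White to move; white king on d5.
In check: yes, from the black pawn on c6.
Legal moves for White: Ke6, Kd6, Kxe5, Kc5, Ke4, Kd4.
White is in check but has 6 legal moves → neither.

neither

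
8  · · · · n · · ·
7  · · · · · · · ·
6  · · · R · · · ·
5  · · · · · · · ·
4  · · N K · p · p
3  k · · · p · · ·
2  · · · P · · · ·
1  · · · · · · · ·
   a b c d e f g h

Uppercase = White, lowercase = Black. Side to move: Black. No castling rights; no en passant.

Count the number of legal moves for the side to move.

4

Black to move; king on a3.
In check: yes, from the white knight on c4.
Legal moves: Kb4, Ka4, Kb3, Ka2.
Count: 4.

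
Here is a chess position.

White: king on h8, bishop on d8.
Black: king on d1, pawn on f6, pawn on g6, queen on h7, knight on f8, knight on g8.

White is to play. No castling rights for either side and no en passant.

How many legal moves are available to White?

0

White to move; king on h8.
In check: yes, from the black queen on h7.
Legal moves: none.
Count: 0.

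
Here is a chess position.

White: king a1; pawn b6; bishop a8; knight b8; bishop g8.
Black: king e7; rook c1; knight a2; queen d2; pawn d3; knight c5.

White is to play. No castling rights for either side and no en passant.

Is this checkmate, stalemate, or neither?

White to move; white king on a1.
In check: yes, from the black rook on c1.
King squares — b1: attacked by Rc1; a2: attacked by Qd2; b2: attacked by Qd2.
Legal moves for White: none.
In check with no legal moves → checkmate.

checkmate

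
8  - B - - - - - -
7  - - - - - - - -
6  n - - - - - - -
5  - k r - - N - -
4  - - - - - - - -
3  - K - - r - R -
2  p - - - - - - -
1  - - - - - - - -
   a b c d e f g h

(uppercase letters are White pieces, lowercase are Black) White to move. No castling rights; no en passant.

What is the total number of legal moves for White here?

4

White to move; king on b3.
In check: yes, from the black rook on e3.
Legal moves: Kb2, Kxa2, Nxe3, Rxe3.
Count: 4.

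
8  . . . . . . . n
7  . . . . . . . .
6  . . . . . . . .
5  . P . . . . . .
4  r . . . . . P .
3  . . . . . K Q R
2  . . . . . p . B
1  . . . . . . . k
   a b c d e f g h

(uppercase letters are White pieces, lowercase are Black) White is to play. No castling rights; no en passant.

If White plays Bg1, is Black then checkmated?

yes

After Bg1: black king on h1; in check: yes, from the white rook on h3.
King squares — g1: attacked by Qg3; g2: attacked by Kf3; h2: attacked by Bg1.
Black has no legal moves → checkmate.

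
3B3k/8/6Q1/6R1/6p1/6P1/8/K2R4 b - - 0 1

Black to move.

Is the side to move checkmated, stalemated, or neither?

stalemate

Black to move; black king on h8.
In check: no.
King squares — g7: attacked by Qg6; h7: attacked by Qg6; g8: attacked by Qg6.
Legal moves for Black: none.
Not in check and no legal moves → stalemate.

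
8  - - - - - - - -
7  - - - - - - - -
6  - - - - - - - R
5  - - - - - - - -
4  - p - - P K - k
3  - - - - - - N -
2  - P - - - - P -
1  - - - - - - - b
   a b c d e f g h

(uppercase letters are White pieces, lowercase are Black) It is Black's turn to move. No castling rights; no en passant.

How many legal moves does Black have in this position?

0

Black to move; king on h4.
In check: yes, from the white rook on h6.
Legal moves: none.
Count: 0.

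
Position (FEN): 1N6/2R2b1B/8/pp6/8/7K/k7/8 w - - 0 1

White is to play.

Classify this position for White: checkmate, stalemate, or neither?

White to move; white king on h3.
In check: no.
Legal moves for White include: Nd7, Nc6, Na6, Bg8, Bg6, Bf5, Be4, Bd3, Bc2, Bb1+, Rc8, Rxf7, Re7, Rd7, Rb7, Ra7, Rc6, Rc5, ... (list truncated; more exist).
White has legal moves and is not in check → neither.

neither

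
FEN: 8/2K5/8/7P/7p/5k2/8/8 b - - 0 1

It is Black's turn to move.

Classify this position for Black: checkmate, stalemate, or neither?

neither

Black to move; black king on f3.
In check: no.
Legal moves for Black: Kg4, Kf4, Ke4, Kg3, Ke3, Kg2, Kf2, Ke2, h3.
Black has 9 legal moves and is not in check → neither.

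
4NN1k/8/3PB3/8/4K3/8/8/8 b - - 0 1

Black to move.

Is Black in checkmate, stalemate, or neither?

Black to move; black king on h8.
In check: no.
King squares — g7: attacked by Ne8; h7: attacked by Nf8; g8: attacked by Be6.
Legal moves for Black: none.
Not in check and no legal moves → stalemate.

stalemate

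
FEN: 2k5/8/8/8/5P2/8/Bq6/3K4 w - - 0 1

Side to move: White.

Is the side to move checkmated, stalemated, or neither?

White to move; white king on d1.
In check: no.
Legal moves for White: Bg8, Bf7, Be6+, Bd5, Bc4, Bb3, Bb1, Ke1, f5.
White has 9 legal moves and is not in check → neither.

neither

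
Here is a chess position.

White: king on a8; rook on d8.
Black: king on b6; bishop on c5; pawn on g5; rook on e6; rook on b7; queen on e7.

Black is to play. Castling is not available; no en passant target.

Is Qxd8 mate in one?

yes

After Qxd8: white king on a8; in check: yes, from the black queen on d8.
King squares — a7: attacked by Kb6; b7: attacked by Kb6; b8: attacked by Rb7.
White has no legal moves → checkmate.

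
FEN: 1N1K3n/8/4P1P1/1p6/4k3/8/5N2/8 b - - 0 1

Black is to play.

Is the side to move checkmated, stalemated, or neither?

Black to move; black king on e4.
In check: yes, from the white knight on f2.
King squares — d3: attacked by Nf2; e3: available; f3: available; d4: available; f4: available; d5: available; e5: available; f5: available.
Legal moves for Black: Kf5, Ke5, Kd5, Kf4, Kd4, Kf3, Ke3.
Black is in check but has 7 legal moves → neither.

neither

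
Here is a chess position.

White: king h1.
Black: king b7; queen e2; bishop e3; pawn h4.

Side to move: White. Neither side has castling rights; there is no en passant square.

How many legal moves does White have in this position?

0

White to move; king on h1.
In check: no.
Legal moves: none.
Count: 0.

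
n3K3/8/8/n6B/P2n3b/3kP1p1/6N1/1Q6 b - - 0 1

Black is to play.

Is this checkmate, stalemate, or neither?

neither

Black to move; black king on d3.
In check: yes, from the white queen on b1.
King squares — c2: attacked by Qb1; d2: available; e2: attacked by Bh5; c3: available; e3: attacked by Ng2; c4: available; d4: own knight; e4: attacked by Qb1.
Legal moves for Black: Kc4, Kc3, Kd2, Nc2.
Black is in check but has 4 legal moves → neither.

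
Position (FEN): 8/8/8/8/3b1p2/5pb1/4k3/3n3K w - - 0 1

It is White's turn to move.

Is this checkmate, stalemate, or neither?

stalemate

White to move; white king on h1.
In check: no.
King squares — g1: attacked by Bd4; g2: attacked by Pf3; h2: attacked by Bg3.
Legal moves for White: none.
Not in check and no legal moves → stalemate.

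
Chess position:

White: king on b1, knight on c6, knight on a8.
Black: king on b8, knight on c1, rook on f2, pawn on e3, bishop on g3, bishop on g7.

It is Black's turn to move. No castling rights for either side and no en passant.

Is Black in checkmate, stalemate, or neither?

Black to move; black king on b8.
In check: yes, from the white knight on c6.
Legal moves for Black: Kc8, Kxa8, Kb7.
Black is in check but has 3 legal moves → neither.

neither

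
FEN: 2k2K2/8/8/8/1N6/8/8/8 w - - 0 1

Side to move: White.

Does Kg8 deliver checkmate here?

After Kg8: black king on c8; in check: no.
Black is not in check, so this cannot be checkmate.

no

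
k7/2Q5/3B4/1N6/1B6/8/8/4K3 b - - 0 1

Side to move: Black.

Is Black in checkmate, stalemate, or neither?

stalemate

Black to move; black king on a8.
In check: no.
King squares — a7: attacked by Nb5; b7: attacked by Qc7; b8: attacked by Qc7.
Legal moves for Black: none.
Not in check and no legal moves → stalemate.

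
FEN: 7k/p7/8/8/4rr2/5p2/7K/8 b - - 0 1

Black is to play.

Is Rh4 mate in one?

no

After Rh4: white king on h2; in check: yes, from the black rook on h4.
White has 2 legal replies: Kg3, Kg1.
In check but a legal move exists → not checkmate.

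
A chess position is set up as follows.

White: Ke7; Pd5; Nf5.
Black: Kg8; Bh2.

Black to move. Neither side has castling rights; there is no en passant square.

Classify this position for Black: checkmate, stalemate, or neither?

Black to move; black king on g8.
In check: no.
Legal moves for Black: Kh8, Kh7, Bb8, Bc7, Bd6+, Be5, Bf4, Bg3, Bg1.
Black has 9 legal moves and is not in check → neither.

neither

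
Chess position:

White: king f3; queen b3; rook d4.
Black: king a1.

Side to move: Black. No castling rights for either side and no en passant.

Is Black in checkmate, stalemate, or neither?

stalemate

Black to move; black king on a1.
In check: no.
King squares — b1: attacked by Qb3; a2: attacked by Qb3; b2: attacked by Qb3.
Legal moves for Black: none.
Not in check and no legal moves → stalemate.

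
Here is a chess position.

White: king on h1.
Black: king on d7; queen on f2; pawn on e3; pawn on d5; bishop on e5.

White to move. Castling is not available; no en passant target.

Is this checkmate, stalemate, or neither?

stalemate

White to move; white king on h1.
In check: no.
King squares — g1: attacked by Qf2; g2: attacked by Qf2; h2: attacked by Qf2.
Legal moves for White: none.
Not in check and no legal moves → stalemate.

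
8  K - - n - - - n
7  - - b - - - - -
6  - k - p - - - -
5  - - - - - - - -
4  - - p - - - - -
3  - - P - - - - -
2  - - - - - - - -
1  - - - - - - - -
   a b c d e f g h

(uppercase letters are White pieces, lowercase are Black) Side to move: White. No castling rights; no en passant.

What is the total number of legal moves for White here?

0

White to move; king on a8.
In check: no.
Legal moves: none.
Count: 0.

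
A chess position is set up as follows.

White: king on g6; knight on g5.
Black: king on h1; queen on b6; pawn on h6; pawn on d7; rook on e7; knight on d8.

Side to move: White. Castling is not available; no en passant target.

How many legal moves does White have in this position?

White to move; king on g6.
In check: yes, from the black queen on b6.
Legal moves: Kh5, Kf5, Ne6.
Count: 3.

3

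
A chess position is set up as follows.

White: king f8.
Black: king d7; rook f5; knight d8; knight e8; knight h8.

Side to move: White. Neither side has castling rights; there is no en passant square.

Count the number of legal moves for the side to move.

White to move; king on f8.
In check: yes, from the black rook on f5.
Legal moves: Kg8.
Count: 1.

1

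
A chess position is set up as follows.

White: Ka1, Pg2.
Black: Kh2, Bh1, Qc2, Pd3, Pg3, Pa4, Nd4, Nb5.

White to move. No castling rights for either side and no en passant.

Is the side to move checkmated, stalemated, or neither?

stalemate

White to move; white king on a1.
In check: no.
King squares — b1: attacked by Qc2; a2: attacked by Qc2; b2: attacked by Qc2.
Legal moves for White: none.
Not in check and no legal moves → stalemate.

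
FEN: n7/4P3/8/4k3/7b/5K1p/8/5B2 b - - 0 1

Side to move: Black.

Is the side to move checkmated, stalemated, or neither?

Black to move; black king on e5.
In check: no.
Legal moves for Black: Nc7, Nb6, Kf6, Ke6, Kd6, Kf5, Kd5, Kd4, Bxe7, Bf6, Bg5, Bg3, Bf2, Be1, h2.
Black has 15 legal moves and is not in check → neither.

neither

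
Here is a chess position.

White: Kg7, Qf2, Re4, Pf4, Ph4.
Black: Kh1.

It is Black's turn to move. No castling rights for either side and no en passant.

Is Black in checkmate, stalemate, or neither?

stalemate

Black to move; black king on h1.
In check: no.
King squares — g1: attacked by Qf2; g2: attacked by Qf2; h2: attacked by Qf2.
Legal moves for Black: none.
Not in check and no legal moves → stalemate.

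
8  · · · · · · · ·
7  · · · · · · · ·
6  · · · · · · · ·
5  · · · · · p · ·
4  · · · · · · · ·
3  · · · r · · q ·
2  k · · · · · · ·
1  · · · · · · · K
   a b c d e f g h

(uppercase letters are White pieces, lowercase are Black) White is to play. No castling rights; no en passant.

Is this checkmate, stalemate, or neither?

White to move; white king on h1.
In check: no.
King squares — g1: attacked by Qg3; g2: attacked by Qg3; h2: attacked by Qg3.
Legal moves for White: none.
Not in check and no legal moves → stalemate.

stalemate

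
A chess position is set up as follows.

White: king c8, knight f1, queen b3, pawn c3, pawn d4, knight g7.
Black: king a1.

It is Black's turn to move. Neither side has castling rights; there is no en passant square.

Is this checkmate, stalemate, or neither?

Black to move; black king on a1.
In check: no.
King squares — b1: attacked by Qb3; a2: attacked by Qb3; b2: attacked by Qb3.
Legal moves for Black: none.
Not in check and no legal moves → stalemate.

stalemate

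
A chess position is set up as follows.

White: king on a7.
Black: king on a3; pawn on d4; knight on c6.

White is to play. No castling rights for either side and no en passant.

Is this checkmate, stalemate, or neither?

neither

White to move; white king on a7.
In check: yes, from the black knight on c6.
Legal moves for White: Ka8, Kb7, Kb6, Ka6.
White is in check but has 4 legal moves → neither.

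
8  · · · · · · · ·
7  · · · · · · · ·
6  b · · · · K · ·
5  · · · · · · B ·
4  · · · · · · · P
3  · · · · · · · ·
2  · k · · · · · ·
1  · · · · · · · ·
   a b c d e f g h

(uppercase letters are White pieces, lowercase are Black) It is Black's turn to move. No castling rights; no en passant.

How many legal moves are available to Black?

Black to move; king on b2.
In check: no.
Legal moves: Bc8, Bb7, Bb5, Bc4, Bd3, Be2, Bf1, Kc3, Kb3, Ka3, Kc2, Ka2, Kb1, Ka1.
Count: 14.

14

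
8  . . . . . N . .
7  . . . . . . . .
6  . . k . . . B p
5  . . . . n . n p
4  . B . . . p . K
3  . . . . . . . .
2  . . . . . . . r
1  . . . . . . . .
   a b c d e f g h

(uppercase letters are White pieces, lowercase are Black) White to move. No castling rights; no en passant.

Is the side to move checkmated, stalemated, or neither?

White to move; white king on h4.
In check: yes, from the black rook on h2.
King squares — g3: attacked by Pf4; h3: attacked by Rh2; g4: attacked by Ne5; g5: attacked by Ph6; h5: attacked by Rh2.
Legal moves for White: none.
In check with no legal moves → checkmate.

checkmate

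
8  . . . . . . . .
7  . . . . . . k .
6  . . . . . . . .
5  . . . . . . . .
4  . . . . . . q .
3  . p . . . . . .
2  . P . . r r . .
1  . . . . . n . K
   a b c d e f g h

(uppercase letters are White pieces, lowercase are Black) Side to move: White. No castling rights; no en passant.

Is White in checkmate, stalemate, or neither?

stalemate

White to move; white king on h1.
In check: no.
King squares — g1: attacked by Qg4; g2: attacked by Rf2; h2: attacked by Nf1.
Legal moves for White: none.
Not in check and no legal moves → stalemate.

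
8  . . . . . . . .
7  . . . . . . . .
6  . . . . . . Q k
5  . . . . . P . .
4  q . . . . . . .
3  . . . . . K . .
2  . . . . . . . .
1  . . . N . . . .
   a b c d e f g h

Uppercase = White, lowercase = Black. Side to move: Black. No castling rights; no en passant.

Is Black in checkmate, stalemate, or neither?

Black to move; black king on h6.
In check: yes, from the white queen on g6.
King squares — g5: attacked by Qg6; h5: attacked by Qg6; g6: attacked by Pf5; g7: attacked by Qg6; h7: attacked by Qg6.
Legal moves for Black: none.
In check with no legal moves → checkmate.

checkmate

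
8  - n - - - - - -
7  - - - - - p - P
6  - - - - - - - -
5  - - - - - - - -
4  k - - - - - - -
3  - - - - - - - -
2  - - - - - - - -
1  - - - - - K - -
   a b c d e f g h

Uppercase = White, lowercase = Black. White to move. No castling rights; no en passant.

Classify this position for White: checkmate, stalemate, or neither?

White to move; white king on f1.
In check: no.
Legal moves for White: Kg2, Kf2, Ke2, Kg1, Ke1, h8=Q, h8=R, h8=B, h8=N.
White has 9 legal moves and is not in check → neither.

neither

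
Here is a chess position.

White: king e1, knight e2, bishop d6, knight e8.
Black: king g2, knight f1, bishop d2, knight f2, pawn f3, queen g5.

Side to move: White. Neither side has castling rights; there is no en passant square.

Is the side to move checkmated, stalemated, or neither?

White to move; white king on e1.
In check: yes, from the black bishop on d2.
King squares — d1: attacked by Nf2; f1: attacked by Kg2; d2: attacked by Nf1; e2: own knight; f2: attacked by Kg2.
Legal moves for White: none.
In check with no legal moves → checkmate.

checkmate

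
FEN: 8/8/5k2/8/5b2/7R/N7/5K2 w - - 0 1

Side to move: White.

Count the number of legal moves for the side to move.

White to move; king on f1.
In check: no.
Legal moves: Rh8, Rh7, Rh6+, Rh5, Rh4, Rg3, Rf3, Re3, Rd3, Rc3, Rb3, Ra3, Rh2, Rh1, Nb4, Nc3, Nc1, Kg2, Kf2, Ke2, Kg1, Ke1.
Count: 22.

22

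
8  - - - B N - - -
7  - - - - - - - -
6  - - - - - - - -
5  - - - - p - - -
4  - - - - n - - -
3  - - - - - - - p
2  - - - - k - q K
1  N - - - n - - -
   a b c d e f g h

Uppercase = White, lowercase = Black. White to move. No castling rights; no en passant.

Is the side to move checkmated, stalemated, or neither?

White to move; white king on h2.
In check: yes, from the black queen on g2.
King squares — g1: attacked by Qg2; h1: attacked by Qg2; g2: attacked by Ne1; g3: attacked by Qg2; h3: attacked by Qg2.
Legal moves for White: none.
In check with no legal moves → checkmate.

checkmate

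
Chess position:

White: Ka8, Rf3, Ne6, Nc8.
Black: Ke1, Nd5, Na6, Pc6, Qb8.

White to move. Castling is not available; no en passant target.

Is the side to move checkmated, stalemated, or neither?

White to move; white king on a8.
In check: yes, from the black queen on b8.
King squares — a7: attacked by Qb8; b7: attacked by Qb8; b8: attacked by Na6.
Legal moves for White: none.
In check with no legal moves → checkmate.

checkmate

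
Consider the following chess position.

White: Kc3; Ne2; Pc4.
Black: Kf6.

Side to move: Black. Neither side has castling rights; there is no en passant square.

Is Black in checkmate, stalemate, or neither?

neither

Black to move; black king on f6.
In check: no.
Legal moves for Black: Kg7, Kf7, Ke7, Kg6, Ke6, Kg5, Kf5, Ke5.
Black has 8 legal moves and is not in check → neither.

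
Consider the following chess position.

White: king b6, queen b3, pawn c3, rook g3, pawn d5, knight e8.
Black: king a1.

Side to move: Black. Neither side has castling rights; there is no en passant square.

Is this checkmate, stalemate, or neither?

Black to move; black king on a1.
In check: no.
King squares — b1: attacked by Qb3; a2: attacked by Qb3; b2: attacked by Qb3.
Legal moves for Black: none.
Not in check and no legal moves → stalemate.

stalemate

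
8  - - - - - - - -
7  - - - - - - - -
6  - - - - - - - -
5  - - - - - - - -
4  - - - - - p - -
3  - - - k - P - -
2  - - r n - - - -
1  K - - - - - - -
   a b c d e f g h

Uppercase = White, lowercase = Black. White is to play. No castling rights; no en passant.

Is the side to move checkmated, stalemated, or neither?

White to move; white king on a1.
In check: no.
King squares — b1: attacked by Nd2; a2: attacked by Rc2; b2: attacked by Rc2.
Legal moves for White: none.
Not in check and no legal moves → stalemate.

stalemate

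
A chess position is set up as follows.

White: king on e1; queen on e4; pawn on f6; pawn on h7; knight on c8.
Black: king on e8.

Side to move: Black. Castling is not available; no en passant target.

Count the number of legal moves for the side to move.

Black to move; king on e8.
In check: yes, from the white queen on e4.
Legal moves: Kf8, Kd8, Kf7, Kd7.
Count: 4.

4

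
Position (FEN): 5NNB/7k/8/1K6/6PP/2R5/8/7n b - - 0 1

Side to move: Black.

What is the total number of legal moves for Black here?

2

Black to move; king on h7.
In check: yes, from the white knight on f8.
Legal moves: Kxh8, Kxg8.
Count: 2.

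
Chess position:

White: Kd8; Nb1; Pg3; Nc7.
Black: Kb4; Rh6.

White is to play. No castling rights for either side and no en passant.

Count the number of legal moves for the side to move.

14

White to move; king on d8.
In check: no.
Legal moves: Ke8, Kc8, Ke7, Kd7, Ne8, Na8, Ne6, Na6+, Nd5+, Nb5, Nc3, Na3, Nd2, g4.
Count: 14.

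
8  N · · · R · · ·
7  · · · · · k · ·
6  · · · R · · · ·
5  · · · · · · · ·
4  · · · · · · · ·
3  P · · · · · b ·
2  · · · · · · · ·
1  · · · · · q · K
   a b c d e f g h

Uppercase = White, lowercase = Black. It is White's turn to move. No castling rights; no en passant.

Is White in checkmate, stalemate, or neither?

White to move; white king on h1.
In check: yes, from the black queen on f1.
King squares — g1: attacked by Qf1; g2: attacked by Qf1; h2: attacked by Bg3.
Legal moves for White: none.
In check with no legal moves → checkmate.

checkmate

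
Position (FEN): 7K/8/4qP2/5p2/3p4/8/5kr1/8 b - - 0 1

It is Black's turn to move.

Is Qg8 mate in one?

After Qg8: white king on h8; in check: yes, from the black queen on g8.
King squares — g7: attacked by Rg2; h7: attacked by Qg8; g8: attacked by Rg2.
White has no legal moves → checkmate.

yes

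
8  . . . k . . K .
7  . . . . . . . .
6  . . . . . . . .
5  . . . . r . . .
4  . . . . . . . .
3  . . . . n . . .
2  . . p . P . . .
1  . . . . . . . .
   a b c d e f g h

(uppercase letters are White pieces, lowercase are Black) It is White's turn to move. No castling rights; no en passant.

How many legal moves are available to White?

White to move; king on g8.
In check: no.
Legal moves: Kh8, Kf8, Kh7, Kg7, Kf7.
Count: 5.

5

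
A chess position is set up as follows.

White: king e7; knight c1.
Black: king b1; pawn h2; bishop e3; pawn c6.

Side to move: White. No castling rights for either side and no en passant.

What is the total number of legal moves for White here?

White to move; king on e7.
In check: no.
Legal moves: Kf8, Ke8, Kd8, Kf7, Kd7, Kf6, Ke6, Kd6, Nd3, Nb3, Ne2, Na2.
Count: 12.

12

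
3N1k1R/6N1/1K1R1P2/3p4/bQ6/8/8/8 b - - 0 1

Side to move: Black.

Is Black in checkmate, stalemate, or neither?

checkmate

Black to move; black king on f8.
In check: yes, from the white rook on h8.
King squares — e7: attacked by Pf6; f7: attacked by Nd8; g7: attacked by Pf6; e8: attacked by Ng7; g8: attacked by Rh8.
Legal moves for Black: none.
In check with no legal moves → checkmate.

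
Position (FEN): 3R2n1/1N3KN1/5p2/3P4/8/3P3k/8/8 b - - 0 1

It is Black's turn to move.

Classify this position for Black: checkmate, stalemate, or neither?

Black to move; black king on h3.
In check: no.
Legal moves for Black: Ne7, Nh6+, Kh4, Kg4, Kg3, Kh2, Kg2, f5.
Black has 8 legal moves and is not in check → neither.

neither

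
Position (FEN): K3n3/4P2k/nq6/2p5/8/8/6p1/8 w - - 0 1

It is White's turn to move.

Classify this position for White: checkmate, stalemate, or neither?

White to move; white king on a8.
In check: no.
King squares — a7: attacked by Qb6; b7: attacked by Qb6; b8: attacked by Na6.
Legal moves for White: none.
Not in check and no legal moves → stalemate.

stalemate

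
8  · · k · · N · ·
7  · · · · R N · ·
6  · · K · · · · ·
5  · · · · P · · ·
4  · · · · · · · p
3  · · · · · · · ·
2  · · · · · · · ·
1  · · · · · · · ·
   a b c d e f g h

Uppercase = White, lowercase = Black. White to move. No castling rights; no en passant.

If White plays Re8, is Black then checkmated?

After Re8: black king on c8; in check: yes, from the white rook on e8.
King squares — b7: attacked by Kc6; c7: attacked by Kc6; d7: attacked by Kc6; b8: attacked by Re8; d8: attacked by Nf7.
Black has no legal moves → checkmate.

yes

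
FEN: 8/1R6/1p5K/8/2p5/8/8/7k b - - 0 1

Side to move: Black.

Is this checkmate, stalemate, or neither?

neither

Black to move; black king on h1.
In check: no.
Legal moves for Black: Kh2, Kg2, Kg1, b5, c3.
Black has 5 legal moves and is not in check → neither.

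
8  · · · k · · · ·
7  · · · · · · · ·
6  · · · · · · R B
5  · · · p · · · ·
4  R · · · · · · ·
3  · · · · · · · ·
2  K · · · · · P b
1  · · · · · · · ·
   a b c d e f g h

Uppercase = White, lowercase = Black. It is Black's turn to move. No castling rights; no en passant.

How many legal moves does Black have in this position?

Black to move; king on d8.
In check: no.
Legal moves: Ke8, Kc8, Ke7, Kd7, Kc7, Bb8, Bc7, Bd6, Be5, Bf4, Bg3, Bg1, d4.
Count: 13.

13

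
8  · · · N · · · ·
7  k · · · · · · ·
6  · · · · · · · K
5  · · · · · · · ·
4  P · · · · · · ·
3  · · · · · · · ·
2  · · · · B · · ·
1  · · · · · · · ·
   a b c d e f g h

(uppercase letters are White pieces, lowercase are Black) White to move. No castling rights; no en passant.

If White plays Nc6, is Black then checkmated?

no

After Nc6: black king on a7; in check: yes, from the white knight on c6.
Black has 3 legal replies: Ka8, Kb7, Kb6.
In check but a legal move exists → not checkmate.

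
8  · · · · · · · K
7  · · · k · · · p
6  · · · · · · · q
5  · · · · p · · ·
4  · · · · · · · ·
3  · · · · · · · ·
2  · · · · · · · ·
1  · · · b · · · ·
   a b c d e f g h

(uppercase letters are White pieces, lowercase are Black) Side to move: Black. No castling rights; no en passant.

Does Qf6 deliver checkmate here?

After Qf6: white king on h8; in check: yes, from the black queen on f6.
White has 2 legal replies: Kg8, Kxh7.
In check but a legal move exists → not checkmate.

no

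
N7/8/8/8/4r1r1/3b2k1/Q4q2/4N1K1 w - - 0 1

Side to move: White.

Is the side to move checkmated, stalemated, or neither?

neither

White to move; white king on g1.
In check: yes, from the black queen on f2.
King squares — f1: attacked by Qf2; h1: available; f2: attacked by Kg3; g2: attacked by Qf2; h2: attacked by Qf2.
Legal moves for White: Kh1, Qxf2+.
White is in check but has 2 legal moves → neither.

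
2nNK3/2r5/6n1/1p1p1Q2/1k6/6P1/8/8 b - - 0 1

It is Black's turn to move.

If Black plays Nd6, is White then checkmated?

After Nd6: white king on e8; in check: yes, from the black knight on d6.
King squares — d7: attacked by Rc7; e7: attacked by Ng6; f7: attacked by Nd6; d8: own knight; f8: attacked by Ng6.
White has no legal moves → checkmate.

yes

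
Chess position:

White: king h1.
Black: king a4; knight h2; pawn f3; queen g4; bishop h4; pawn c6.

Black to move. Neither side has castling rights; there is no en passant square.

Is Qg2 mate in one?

yes

After Qg2: white king on h1; in check: yes, from the black queen on g2.
King squares — g1: attacked by Qg2; g2: attacked by Pf3; h2: attacked by Qg2.
White has no legal moves → checkmate.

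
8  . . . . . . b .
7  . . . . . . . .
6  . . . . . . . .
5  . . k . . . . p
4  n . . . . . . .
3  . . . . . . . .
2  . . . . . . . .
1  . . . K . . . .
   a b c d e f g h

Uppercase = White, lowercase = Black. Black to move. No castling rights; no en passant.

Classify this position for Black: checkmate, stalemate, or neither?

neither

Black to move; black king on c5.
In check: no.
Legal moves for Black include: Bh7, Bf7, Be6, Bd5, Bc4, Bb3+, Ba2, Kd6, Kc6, Kb6, Kd5, Kb5, Kd4, Kc4, Kb4, Nb6, Nc3+, Nb2+, ... (list truncated; more exist).
Black has legal moves and is not in check → neither.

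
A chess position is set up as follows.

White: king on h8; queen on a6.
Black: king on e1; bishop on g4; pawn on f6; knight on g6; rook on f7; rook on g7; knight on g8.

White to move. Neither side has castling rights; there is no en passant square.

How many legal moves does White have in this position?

White to move; king on h8.
In check: yes, from the black knight on g6.
Legal moves: none.
Count: 0.

0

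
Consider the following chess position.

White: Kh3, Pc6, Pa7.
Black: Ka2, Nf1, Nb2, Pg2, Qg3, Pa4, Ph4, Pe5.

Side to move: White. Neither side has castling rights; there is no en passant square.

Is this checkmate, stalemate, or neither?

checkmate

White to move; white king on h3.
In check: yes, from the black queen on g3.
King squares — g2: attacked by Qg3; h2: attacked by Nf1; g3: attacked by Nf1; g4: attacked by Qg3; h4: attacked by Qg3.
Legal moves for White: none.
In check with no legal moves → checkmate.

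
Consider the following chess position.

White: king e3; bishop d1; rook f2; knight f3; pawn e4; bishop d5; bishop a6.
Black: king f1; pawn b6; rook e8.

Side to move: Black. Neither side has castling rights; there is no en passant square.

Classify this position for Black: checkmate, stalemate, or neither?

Black to move; black king on f1.
In check: yes, from the white rook on f2 and the white bishop on a6.
King squares — e1: attacked by Nf3; g1: attacked by Nf3; e2: attacked by Bd1; f2: attacked by Ke3; g2: attacked by Rf2.
Legal moves for Black: none.
In check with no legal moves → checkmate.

checkmate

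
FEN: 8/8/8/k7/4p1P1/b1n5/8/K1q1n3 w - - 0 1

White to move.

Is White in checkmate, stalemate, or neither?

White to move; white king on a1.
In check: yes, from the black queen on c1.
King squares — b1: attacked by Qc1; a2: attacked by Nc3; b2: attacked by Qc1.
Legal moves for White: none.
In check with no legal moves → checkmate.

checkmate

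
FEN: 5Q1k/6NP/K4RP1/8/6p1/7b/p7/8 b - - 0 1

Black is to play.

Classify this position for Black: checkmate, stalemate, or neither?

checkmate

Black to move; black king on h8.
In check: yes, from the white queen on f8.
King squares — g7: attacked by Qf8; h7: attacked by Pg6; g8: attacked by Ph7.
Legal moves for Black: none.
In check with no legal moves → checkmate.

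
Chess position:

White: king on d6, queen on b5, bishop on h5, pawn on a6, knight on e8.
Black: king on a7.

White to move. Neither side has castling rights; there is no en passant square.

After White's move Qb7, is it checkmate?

After Qb7: black king on a7; in check: yes, from the white queen on b7.
King squares — a6: attacked by Qb7; b6: attacked by Qb7; b7: attacked by Pa6; a8: attacked by Qb7; b8: attacked by Qb7.
Black has no legal moves → checkmate.

yes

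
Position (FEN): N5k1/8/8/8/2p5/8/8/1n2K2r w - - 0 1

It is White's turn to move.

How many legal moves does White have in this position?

White to move; king on e1.
In check: yes, from the black rook on h1.
Legal moves: Kf2, Ke2.
Count: 2.

2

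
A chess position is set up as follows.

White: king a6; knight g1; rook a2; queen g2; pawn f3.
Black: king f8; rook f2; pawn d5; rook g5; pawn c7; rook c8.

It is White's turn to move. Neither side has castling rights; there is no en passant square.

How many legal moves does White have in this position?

24

White to move; king on a6.
In check: no.
Legal moves: Kb7, Ka7, Kb5, Ka5, Qxg5, Qg4, Qh3, Qg3, Qh2, Qxf2, Qh1, Qf1, Ra5, Ra4, Ra3, Rxf2, Re2, Rd2, Rc2, Rb2, Ra1, Nh3, Ne2, f4.
Count: 24.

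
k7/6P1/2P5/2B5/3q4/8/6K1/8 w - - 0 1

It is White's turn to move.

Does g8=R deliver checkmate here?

After g8=R: black king on a8; in check: yes, from the white rook on g8.
Black has 1 legal reply: Qd8.
In check but a legal move exists → not checkmate.

no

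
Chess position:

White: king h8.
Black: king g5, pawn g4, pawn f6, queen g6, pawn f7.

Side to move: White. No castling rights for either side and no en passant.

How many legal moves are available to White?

White to move; king on h8.
In check: no.
Legal moves: none.
Count: 0.

0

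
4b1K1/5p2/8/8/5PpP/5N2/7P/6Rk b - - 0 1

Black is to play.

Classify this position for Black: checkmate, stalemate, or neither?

checkmate

Black to move; black king on h1.
In check: yes, from the white rook on g1.
King squares — g1: attacked by Nf3; g2: attacked by Rg1; h2: attacked by Nf3.
Legal moves for Black: none.
In check with no legal moves → checkmate.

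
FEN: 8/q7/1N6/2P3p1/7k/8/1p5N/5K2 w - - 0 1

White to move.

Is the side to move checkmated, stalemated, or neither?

neither

White to move; white king on f1.
In check: no.
Legal moves for White: Nc8, Na8, Nd7, Nd5, Nc4, Na4, Ng4, Nf3+, Kg2, Kf2, Ke2, Kg1, Ke1, c6.
White has 14 legal moves and is not in check → neither.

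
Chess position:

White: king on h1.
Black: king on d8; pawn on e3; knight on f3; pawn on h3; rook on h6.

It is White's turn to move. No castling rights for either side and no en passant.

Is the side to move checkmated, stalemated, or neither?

White to move; white king on h1.
In check: no.
King squares — g1: attacked by Nf3; g2: attacked by Ph3; h2: attacked by Nf3.
Legal moves for White: none.
Not in check and no legal moves → stalemate.

stalemate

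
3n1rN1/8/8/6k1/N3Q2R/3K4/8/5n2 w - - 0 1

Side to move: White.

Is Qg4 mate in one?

yes

After Qg4: black king on g5; in check: yes, from the white queen on g4.
King squares — f4: attacked by Qg4; g4: attacked by Rh4; h4: attacked by Qg4; f5: attacked by Qg4; h5: attacked by Qg4; f6: attacked by Ng8; g6: attacked by Qg4; h6: attacked by Rh4.
Black has no legal moves → checkmate.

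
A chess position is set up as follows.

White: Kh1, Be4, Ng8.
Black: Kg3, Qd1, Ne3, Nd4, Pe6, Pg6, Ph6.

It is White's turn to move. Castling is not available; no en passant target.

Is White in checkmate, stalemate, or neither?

checkmate

White to move; white king on h1.
In check: yes, from the black queen on d1.
King squares — g1: attacked by Qd1; g2: attacked by Ne3; h2: attacked by Kg3.
Legal moves for White: none.
In check with no legal moves → checkmate.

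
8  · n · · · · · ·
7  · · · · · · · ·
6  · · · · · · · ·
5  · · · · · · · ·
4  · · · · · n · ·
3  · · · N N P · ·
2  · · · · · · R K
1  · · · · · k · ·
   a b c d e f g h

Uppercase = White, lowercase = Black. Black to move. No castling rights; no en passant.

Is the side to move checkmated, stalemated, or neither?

checkmate

Black to move; black king on f1.
In check: yes, from the white knight on e3.
King squares — e1: attacked by Nd3; g1: attacked by Rg2; e2: attacked by Rg2; f2: attacked by Rg2; g2: attacked by Kh2.
Legal moves for Black: none.
In check with no legal moves → checkmate.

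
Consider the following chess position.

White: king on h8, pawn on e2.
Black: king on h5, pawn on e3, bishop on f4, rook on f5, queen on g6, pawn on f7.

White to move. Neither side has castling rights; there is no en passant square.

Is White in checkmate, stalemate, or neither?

White to move; white king on h8.
In check: no.
King squares — g7: attacked by Qg6; h7: attacked by Qg6; g8: attacked by Qg6.
Legal moves for White: none.
Not in check and no legal moves → stalemate.

stalemate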